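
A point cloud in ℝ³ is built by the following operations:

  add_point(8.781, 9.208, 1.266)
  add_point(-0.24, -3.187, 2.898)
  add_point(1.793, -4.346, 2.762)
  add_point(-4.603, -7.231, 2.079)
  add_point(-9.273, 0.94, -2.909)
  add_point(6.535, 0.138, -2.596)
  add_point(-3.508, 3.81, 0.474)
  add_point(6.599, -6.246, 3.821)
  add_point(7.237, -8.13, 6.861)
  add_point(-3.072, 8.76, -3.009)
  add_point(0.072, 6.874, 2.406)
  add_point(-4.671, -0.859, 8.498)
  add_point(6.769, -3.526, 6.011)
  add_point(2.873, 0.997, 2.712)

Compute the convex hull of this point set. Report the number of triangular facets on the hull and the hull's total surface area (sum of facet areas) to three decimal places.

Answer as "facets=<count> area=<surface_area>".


Extreme-point indices: [0, 3, 4, 5, 7, 8, 9, 10, 11, 12] — 10 of 14 on the boundary.

Triangle areas on the boundary:
  f1: (p5, p8, p0) → 60.8685
  f2: (p9, p11, p4) → 61.6771
  f3: (p9, p5, p4) → 64.3309
  f4: (p9, p5, p0) → 59.2098
  f5: (p3, p11, p4) → 47.0824
  f6: (p3, p11, p8) → 56.6167
  f7: (p3, p5, p4) → 73.6914
  f8: (p12, p8, p0) → 9.6004
  f9: (p12, p11, p0) → 82.4728
  f10: (p12, p11, p8) → 27.1610
  f11: (p10, p11, p0) → 36.9682
  f12: (p10, p9, p0) → 28.5026
  f13: (p10, p9, p11) → 31.7791
  f14: (p7, p5, p8) → 4.5928
  f15: (p7, p3, p8) → 19.9808
  f16: (p7, p3, p5) → 51.4262
Σ area = 715.961

Euler: V−E+F = 10−24+16 = 2.

facets=16 area=715.961


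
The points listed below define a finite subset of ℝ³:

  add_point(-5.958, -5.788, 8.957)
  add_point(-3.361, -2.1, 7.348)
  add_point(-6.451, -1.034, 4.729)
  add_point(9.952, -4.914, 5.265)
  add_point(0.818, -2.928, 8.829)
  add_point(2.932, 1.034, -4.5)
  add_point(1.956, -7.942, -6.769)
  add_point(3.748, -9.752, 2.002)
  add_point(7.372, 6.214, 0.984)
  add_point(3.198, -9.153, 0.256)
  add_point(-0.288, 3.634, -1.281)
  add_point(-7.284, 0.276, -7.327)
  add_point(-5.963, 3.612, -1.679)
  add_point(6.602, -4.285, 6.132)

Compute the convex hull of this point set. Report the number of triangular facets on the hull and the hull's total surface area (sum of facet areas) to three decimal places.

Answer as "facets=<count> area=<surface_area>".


facets=18 area=751.633

Hull vertices (11/14): indices [0, 1, 2, 3, 4, 5, 6, 7, 8, 11, 12].

Facet areas (half cross-product norm):
  f1: (p6, p8, p3) → 87.9655
  f2: (p6, p0, p11) → 101.8192
  f3: (p12, p8, p11) → 41.4540
  f4: (p4, p8, p3) → 59.0937
  f5: (p4, p0, p3) → 23.4726
  f6: (p5, p8, p11) → 33.3743
  f7: (p5, p6, p11) → 48.0888
  f8: (p5, p6, p8) → 25.6771
  f9: (p7, p0, p3) → 52.7884
  f10: (p7, p6, p3) → 35.6777
  f11: (p7, p6, p0) → 54.4906
  f12: (p2, p0, p11) → 25.9690
  f13: (p2, p12, p11) → 24.5647
  f14: (p2, p12, p8) → 54.8906
  f15: (p1, p4, p0) → 10.4549
  f16: (p1, p2, p0) → 10.0292
  f17: (p1, p4, p8) → 30.6543
  f18: (p1, p2, p8) → 31.1684
Σ area = 751.633

Euler characteristic 11−27+18 = 2 ✓


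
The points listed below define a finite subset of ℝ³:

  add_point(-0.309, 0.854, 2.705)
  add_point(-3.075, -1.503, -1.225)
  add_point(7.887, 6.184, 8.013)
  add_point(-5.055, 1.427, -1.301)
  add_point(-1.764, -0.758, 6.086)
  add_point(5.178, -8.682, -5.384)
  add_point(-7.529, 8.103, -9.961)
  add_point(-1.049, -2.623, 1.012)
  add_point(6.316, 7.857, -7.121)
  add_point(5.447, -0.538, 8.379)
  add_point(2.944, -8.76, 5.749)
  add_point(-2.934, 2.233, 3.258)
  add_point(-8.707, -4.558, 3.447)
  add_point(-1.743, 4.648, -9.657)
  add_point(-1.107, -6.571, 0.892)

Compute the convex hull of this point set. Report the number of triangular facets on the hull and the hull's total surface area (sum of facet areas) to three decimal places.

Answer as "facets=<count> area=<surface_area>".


10 of the 15 inputs are extreme points: [2, 4, 5, 6, 8, 9, 10, 11, 12, 13].

Area of each hull facet:
  f1: (p8, p6, p2) → 103.1661
  f2: (p11, p6, p12) → 67.1840
  f3: (p11, p6, p2) → 83.3381
  f4: (p9, p10, p12) → 56.6127
  f5: (p5, p6, p12) → 151.2072
  f6: (p5, p10, p12) → 71.5246
  f7: (p5, p8, p2) → 124.8801
  f8: (p5, p9, p2) → 51.4297
  f9: (p5, p9, p10) → 49.7119
  f10: (p4, p9, p12) → 13.6500
  f11: (p4, p9, p2) → 25.5229
  f12: (p4, p11, p12) → 17.7265
  f13: (p4, p11, p2) → 25.6904
  f14: (p13, p8, p6) → 24.4858
  f15: (p13, p5, p6) → 29.4034
  f16: (p13, p5, p8) → 69.5493
Σ area = 965.083

Euler characteristic 10−24+16 = 2 ✓

facets=16 area=965.083


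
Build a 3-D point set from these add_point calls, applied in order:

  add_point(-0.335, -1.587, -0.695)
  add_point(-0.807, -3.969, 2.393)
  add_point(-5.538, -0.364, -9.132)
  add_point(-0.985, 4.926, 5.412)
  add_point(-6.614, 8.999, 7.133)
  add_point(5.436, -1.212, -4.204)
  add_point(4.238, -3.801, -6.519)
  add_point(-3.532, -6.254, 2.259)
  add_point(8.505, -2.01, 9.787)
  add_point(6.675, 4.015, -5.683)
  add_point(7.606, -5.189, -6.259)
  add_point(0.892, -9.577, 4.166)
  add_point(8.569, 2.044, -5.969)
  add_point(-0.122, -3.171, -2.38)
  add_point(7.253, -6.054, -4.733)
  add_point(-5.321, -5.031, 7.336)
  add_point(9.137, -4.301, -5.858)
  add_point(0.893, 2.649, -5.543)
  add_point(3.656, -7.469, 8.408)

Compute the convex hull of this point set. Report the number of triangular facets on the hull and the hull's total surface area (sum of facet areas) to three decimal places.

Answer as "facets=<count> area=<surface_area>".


12 of the 19 inputs are extreme points: [2, 4, 7, 8, 9, 10, 11, 12, 14, 15, 16, 18].

Triangle areas on the boundary:
  f1: (p9, p2, p4) → 118.9950
  f2: (p9, p8, p4) → 142.5695
  f3: (p15, p2, p4) → 115.5485
  f4: (p15, p8, p4) → 100.4784
  f5: (p18, p8, p16) → 56.7112
  f6: (p18, p15, p11) → 22.6417
  f7: (p18, p15, p8) → 30.9695
  f8: (p12, p8, p16) → 49.9804
  f9: (p12, p9, p8) → 22.2942
  f10: (p12, p9, p2) → 17.1668
  f11: (p12, p10, p16) → 5.2775
  f12: (p12, p10, p2) → 51.0796
  f13: (p7, p2, p11) → 28.5187
  f14: (p7, p15, p11) → 16.1123
  f15: (p7, p15, p2) → 27.0228
  f16: (p14, p2, p11) → 83.5870
  f17: (p14, p10, p2) → 12.6364
  f18: (p14, p10, p16) → 1.5857
  f19: (p14, p18, p16) → 15.0171
  f20: (p14, p18, p11) → 30.8623
Σ area = 949.055

Euler: V−E+F = 12−30+20 = 2.

facets=20 area=949.055


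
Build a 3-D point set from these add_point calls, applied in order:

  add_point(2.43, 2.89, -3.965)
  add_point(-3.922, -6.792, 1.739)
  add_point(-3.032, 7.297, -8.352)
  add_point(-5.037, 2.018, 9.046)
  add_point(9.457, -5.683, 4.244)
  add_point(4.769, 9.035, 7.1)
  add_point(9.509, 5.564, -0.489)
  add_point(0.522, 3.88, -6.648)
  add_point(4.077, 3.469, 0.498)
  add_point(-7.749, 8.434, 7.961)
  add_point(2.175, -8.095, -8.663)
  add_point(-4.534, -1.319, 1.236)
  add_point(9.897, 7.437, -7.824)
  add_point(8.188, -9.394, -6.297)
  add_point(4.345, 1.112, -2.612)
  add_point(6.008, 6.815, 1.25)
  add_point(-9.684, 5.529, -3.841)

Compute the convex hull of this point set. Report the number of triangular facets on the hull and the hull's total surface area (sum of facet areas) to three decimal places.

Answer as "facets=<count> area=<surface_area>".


facets=18 area=1215.684

Extreme-point indices: [1, 2, 3, 4, 5, 6, 9, 10, 12, 13, 16] — 11 of 17 on the boundary.

Facet areas (half cross-product norm):
  f1: (p10, p13, p12) → 55.4602
  f2: (p9, p3, p5) → 41.8095
  f3: (p6, p5, p12) → 25.9389
  f4: (p4, p3, p5) → 92.3763
  f5: (p4, p6, p5) → 58.5376
  f6: (p4, p13, p12) → 92.3887
  f7: (p4, p6, p12) → 36.8848
  f8: (p2, p10, p16) → 66.7263
  f9: (p2, p10, p12) → 100.0051
  f10: (p2, p9, p16) → 47.4788
  f11: (p2, p5, p12) → 98.4142
  f12: (p2, p9, p5) → 100.5802
  f13: (p1, p4, p3) → 78.2498
  f14: (p1, p10, p13) → 39.3707
  f15: (p1, p4, p13) → 73.0333
  f16: (p1, p10, p16) → 89.0813
  f17: (p1, p9, p16) → 88.0923
  f18: (p1, p9, p3) → 31.2563
Σ area = 1215.684

Check V−E+F: 11 − 27 + 18 = 2.


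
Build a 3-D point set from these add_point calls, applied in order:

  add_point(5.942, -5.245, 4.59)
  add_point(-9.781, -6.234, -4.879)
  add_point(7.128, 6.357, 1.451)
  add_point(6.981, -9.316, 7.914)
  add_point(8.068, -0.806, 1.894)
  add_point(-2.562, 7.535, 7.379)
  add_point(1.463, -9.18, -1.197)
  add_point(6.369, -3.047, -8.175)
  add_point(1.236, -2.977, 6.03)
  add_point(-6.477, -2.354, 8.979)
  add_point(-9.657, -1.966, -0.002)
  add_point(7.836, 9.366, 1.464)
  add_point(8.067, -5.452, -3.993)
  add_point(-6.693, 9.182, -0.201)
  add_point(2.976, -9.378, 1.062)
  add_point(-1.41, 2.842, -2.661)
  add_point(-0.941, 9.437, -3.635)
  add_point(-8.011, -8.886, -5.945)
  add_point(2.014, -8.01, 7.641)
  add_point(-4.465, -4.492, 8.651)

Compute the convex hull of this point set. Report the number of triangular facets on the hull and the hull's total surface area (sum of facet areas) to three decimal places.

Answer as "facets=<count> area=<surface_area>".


Hull vertices (16/20): indices [1, 3, 4, 5, 6, 7, 9, 10, 11, 12, 13, 14, 16, 17, 18, 19].

Per-facet area ½‖(b−a)×(c−a)‖:
  f1: (p13, p16, p1) → 54.9118
  f2: (p19, p3, p9) → 7.4697
  f3: (p17, p16, p1) → 27.0851
  f4: (p17, p7, p16) → 116.9694
  f5: (p17, p9, p1) → 22.8850
  f6: (p17, p19, p9) → 22.8459
  f7: (p12, p3, p4) → 39.2458
  f8: (p12, p17, p7) → 40.0920
  f9: (p10, p9, p1) → 22.4201
  f10: (p10, p13, p1) → 29.0933
  f11: (p10, p13, p9) → 54.9793
  f12: (p5, p13, p9) → 46.8629
  f13: (p5, p3, p9) → 81.3646
  f14: (p18, p19, p3) → 5.7546
  f15: (p18, p17, p3) → 34.7115
  f16: (p18, p17, p19) → 58.1167
  f17: (p6, p12, p17) → 35.4235
  f18: (p11, p3, p4) → 29.5309
  f19: (p11, p5, p3) → 112.6001
  f20: (p11, p7, p16) → 74.0498
  f21: (p11, p13, p16) → 29.7689
  f22: (p11, p5, p13) → 53.1215
  f23: (p11, p12, p4) → 30.9525
  f24: (p11, p12, p7) → 39.8405
  f25: (p14, p17, p3) → 23.7236
  f26: (p14, p6, p17) → 7.1463
  f27: (p14, p12, p3) → 31.6907
  f28: (p14, p6, p12) → 10.9185
Σ area = 1143.575

Euler: V−E+F = 16−42+28 = 2.

facets=28 area=1143.575


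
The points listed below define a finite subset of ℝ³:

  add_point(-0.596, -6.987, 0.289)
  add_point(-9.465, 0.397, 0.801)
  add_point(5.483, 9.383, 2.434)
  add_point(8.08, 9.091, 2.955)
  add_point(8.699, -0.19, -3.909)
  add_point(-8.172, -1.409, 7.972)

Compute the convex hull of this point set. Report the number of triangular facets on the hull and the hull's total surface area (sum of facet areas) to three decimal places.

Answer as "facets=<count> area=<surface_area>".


facets=8 area=491.762

Extreme-point indices: [0, 1, 2, 3, 4, 5] — 6 of 6 on the boundary.

Triangle areas on the boundary:
  f1: (p2, p4, p1) → 101.6208
  f2: (p5, p2, p1) → 65.3341
  f3: (p0, p4, p1) → 68.6709
  f4: (p0, p5, p1) → 42.0534
  f5: (p3, p5, p2) → 19.3845
  f6: (p3, p0, p5) → 109.9075
  f7: (p3, p2, p4) → 15.3981
  f8: (p3, p0, p4) → 69.3928
Σ area = 491.762

Euler characteristic 6−12+8 = 2 ✓


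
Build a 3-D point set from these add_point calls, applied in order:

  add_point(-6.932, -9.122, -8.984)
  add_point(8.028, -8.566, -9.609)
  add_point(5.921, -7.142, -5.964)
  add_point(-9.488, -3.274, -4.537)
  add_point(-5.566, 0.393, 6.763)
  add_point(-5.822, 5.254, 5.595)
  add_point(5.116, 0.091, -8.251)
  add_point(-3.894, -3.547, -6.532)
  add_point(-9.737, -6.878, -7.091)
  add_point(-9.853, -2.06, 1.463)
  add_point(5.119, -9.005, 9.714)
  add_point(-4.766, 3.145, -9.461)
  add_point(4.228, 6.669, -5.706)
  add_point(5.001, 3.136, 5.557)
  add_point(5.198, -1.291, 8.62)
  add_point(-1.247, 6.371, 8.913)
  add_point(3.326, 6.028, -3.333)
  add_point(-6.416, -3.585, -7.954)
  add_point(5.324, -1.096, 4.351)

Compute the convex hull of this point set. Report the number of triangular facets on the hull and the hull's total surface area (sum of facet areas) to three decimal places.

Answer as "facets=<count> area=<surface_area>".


Extreme-point indices: [0, 1, 3, 4, 5, 6, 8, 9, 10, 11, 12, 13, 14, 15] — 14 of 19 on the boundary.

Triangle areas on the boundary:
  f1: (p4, p10, p9) → 49.0176
  f2: (p4, p15, p10) → 55.7895
  f3: (p13, p15, p12) → 44.8309
  f4: (p13, p12, p1) → 95.4830
  f5: (p0, p11, p1) → 91.2759
  f6: (p0, p10, p1) → 143.7436
  f7: (p6, p12, p1) → 9.2412
  f8: (p6, p11, p1) → 39.9278
  f9: (p6, p11, p12) → 34.6968
  f10: (p5, p15, p12) → 43.4617
  f11: (p5, p11, p12) → 74.1262
  f12: (p5, p11, p9) → 60.7830
  f13: (p5, p4, p9) → 17.9843
  f14: (p5, p4, p15) → 14.4179
  f15: (p14, p15, p10) → 25.9565
  f16: (p14, p13, p15) → 20.8300
  f17: (p14, p10, p1) → 75.1332
  f18: (p14, p13, p1) → 52.1510
  f19: (p3, p11, p9) → 26.2146
  f20: (p8, p10, p9) → 88.8382
  f21: (p8, p0, p10) → 45.1532
  f22: (p8, p3, p9) → 9.3758
  f23: (p8, p0, p11) → 23.1290
  f24: (p8, p3, p11) → 19.8736
Σ area = 1161.435

Euler: V−E+F = 14−36+24 = 2.

facets=24 area=1161.435


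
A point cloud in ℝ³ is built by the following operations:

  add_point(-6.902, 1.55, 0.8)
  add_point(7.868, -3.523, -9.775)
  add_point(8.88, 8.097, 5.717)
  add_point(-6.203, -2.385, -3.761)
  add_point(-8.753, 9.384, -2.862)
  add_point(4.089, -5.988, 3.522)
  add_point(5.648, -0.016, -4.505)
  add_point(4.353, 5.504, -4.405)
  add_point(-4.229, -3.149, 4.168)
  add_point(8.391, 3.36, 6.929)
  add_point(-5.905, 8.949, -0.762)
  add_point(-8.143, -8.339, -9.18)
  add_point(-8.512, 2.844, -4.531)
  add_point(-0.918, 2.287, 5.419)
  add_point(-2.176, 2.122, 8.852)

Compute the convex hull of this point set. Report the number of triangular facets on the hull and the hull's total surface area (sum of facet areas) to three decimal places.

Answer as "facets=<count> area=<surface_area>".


facets=20 area=1017.790

Points on the hull: [0, 1, 2, 4, 5, 7, 8, 9, 10, 11, 12, 14] (12 of 15).

Triangle areas on the boundary:
  f1: (p1, p11, p4) → 153.3261
  f2: (p10, p2, p4) → 6.6288
  f3: (p10, p14, p4) → 14.1678
  f4: (p10, p14, p2) → 78.7019
  f5: (p0, p14, p4) → 37.7614
  f6: (p7, p2, p4) → 76.4884
  f7: (p7, p1, p4) → 61.6901
  f8: (p7, p1, p2) → 54.9606
  f9: (p5, p1, p11) → 110.3866
  f10: (p12, p11, p4) → 5.8771
  f11: (p12, p0, p4) → 19.3066
  f12: (p12, p0, p11) → 34.2934
  f13: (p8, p0, p11) → 44.6641
  f14: (p8, p0, p14) → 23.3234
  f15: (p8, p5, p11) → 65.2590
  f16: (p8, p5, p14) → 32.3587
  f17: (p9, p14, p2) → 25.7102
  f18: (p9, p5, p14) → 52.8832
  f19: (p9, p1, p2) → 43.9577
  f20: (p9, p5, p1) → 76.0446
Σ area = 1017.790

Euler characteristic 12−30+20 = 2 ✓


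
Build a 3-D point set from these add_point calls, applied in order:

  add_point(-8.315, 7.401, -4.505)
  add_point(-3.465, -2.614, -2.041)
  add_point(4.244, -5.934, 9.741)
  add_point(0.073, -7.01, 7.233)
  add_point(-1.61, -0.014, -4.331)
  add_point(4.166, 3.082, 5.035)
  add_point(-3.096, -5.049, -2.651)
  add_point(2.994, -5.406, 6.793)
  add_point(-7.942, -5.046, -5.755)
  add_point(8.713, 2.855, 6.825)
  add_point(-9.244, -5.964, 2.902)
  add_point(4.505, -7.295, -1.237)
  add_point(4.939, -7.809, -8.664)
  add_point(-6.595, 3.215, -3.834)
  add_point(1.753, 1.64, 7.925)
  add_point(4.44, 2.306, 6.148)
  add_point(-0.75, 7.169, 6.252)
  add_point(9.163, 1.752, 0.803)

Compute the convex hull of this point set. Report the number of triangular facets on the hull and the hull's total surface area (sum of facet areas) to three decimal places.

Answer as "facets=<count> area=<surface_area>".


facets=18 area=939.442

Hull vertices (11/18): indices [0, 2, 3, 8, 9, 10, 11, 12, 14, 16, 17].

Per-facet area ½‖(b−a)×(c−a)‖:
  f1: (p12, p0, p17) → 130.1864
  f2: (p16, p0, p10) → 93.2786
  f3: (p16, p0, p17) → 82.0089
  f4: (p8, p0, p10) → 55.0815
  f5: (p8, p12, p10) → 56.0115
  f6: (p8, p12, p0) → 81.6618
  f7: (p2, p12, p17) → 89.9386
  f8: (p2, p11, p12) → 2.6521
  f9: (p9, p16, p17) → 31.8481
  f10: (p9, p2, p17) → 31.1706
  f11: (p3, p2, p10) → 8.4879
  f12: (p3, p2, p11) → 23.7858
  f13: (p3, p12, p10) → 85.1959
  f14: (p3, p11, p12) → 14.7025
  f15: (p14, p9, p16) → 22.0672
  f16: (p14, p9, p2) → 29.0739
  f17: (p14, p16, p10) → 44.8535
  f18: (p14, p2, p10) → 57.4367
Σ area = 939.442

Check V−E+F: 11 − 27 + 18 = 2.


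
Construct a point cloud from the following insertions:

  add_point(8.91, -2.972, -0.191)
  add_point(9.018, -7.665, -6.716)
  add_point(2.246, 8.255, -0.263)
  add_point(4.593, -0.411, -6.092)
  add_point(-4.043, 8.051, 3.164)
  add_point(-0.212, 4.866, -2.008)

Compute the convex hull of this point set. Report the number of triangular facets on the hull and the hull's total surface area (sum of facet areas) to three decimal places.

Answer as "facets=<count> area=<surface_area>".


facets=8 area=250.533

Points on the hull: [0, 1, 2, 3, 4, 5] (6 of 6).

Per-facet area ½‖(b−a)×(c−a)‖:
  f1: (p0, p1, p4) → 58.7161
  f2: (p0, p2, p4) → 42.4286
  f3: (p0, p2, p1) → 45.3078
  f4: (p3, p2, p1) → 24.5273
  f5: (p5, p1, p4) → 30.4549
  f6: (p5, p3, p1) → 16.2247
  f7: (p5, p2, p4) → 15.4329
  f8: (p5, p3, p2) → 17.4408
Σ area = 250.533

Euler: V−E+F = 6−12+8 = 2.


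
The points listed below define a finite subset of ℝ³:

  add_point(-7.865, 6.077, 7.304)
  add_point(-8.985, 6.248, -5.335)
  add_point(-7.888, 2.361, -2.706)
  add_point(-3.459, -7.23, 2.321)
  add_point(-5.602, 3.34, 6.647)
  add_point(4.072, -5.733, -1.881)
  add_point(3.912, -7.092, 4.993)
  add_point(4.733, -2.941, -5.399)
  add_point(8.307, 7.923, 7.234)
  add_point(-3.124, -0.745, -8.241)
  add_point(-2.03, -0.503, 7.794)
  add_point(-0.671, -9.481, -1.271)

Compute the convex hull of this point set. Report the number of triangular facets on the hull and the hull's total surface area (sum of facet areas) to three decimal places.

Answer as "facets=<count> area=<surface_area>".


Points on the hull: [0, 1, 2, 3, 5, 6, 7, 8, 9, 10, 11] (11 of 12).

Area of each hull facet:
  f1: (p7, p8, p1) → 138.2975
  f2: (p0, p8, p1) → 102.9293
  f3: (p0, p10, p8) → 58.7399
  f4: (p6, p10, p8) → 61.9829
  f5: (p9, p7, p1) → 31.6975
  f6: (p9, p7, p11) → 39.9235
  f7: (p2, p0, p1) → 25.0309
  f8: (p2, p9, p1) → 19.0727
  f9: (p2, p9, p11) → 45.4007
  f10: (p3, p0, p10) → 34.9574
  f11: (p3, p6, p11) → 19.1681
  f12: (p3, p6, p10) → 31.8966
  f13: (p3, p2, p11) → 28.5976
  f14: (p3, p2, p0) → 62.0210
  f15: (p5, p7, p11) → 11.3232
  f16: (p5, p6, p11) → 20.6915
  f17: (p5, p7, p8) → 38.2313
  f18: (p5, p6, p8) → 55.3131
Σ area = 825.275

Euler: V−E+F = 11−27+18 = 2.

facets=18 area=825.275


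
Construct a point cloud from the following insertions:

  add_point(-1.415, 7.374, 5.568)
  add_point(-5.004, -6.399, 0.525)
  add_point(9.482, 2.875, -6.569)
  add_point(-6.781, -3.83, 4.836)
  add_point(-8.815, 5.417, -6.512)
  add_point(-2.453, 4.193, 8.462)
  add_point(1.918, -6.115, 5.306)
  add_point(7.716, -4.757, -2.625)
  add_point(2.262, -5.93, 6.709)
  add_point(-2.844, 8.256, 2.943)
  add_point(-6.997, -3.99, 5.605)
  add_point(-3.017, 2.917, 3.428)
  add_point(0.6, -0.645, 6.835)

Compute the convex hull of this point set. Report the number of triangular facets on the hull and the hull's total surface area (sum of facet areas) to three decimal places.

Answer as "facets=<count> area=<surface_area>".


Points on the hull: [0, 1, 2, 4, 5, 6, 7, 8, 9, 10, 12] (11 of 13).

Area of each hull facet:
  f1: (p7, p2, p4) → 80.7410
  f2: (p7, p1, p4) → 94.1730
  f3: (p7, p8, p2) → 38.8160
  f4: (p9, p2, p4) → 93.7039
  f5: (p9, p5, p4) → 33.2593
  f6: (p10, p1, p4) → 42.5632
  f7: (p10, p5, p4) → 73.6380
  f8: (p10, p8, p1) → 27.0221
  f9: (p10, p8, p5) → 44.2325
  f10: (p12, p8, p2) → 45.5960
  f11: (p12, p8, p5) → 5.8035
  f12: (p6, p8, p1) → 4.0838
  f13: (p6, p7, p1) → 41.7206
  f14: (p6, p7, p8) → 5.6952
  f15: (p0, p9, p2) → 25.6334
  f16: (p0, p9, p5) → 5.2560
  f17: (p0, p12, p2) → 67.4763
  f18: (p0, p12, p5) → 12.6084
Σ area = 742.022

Check V−E+F: 11 − 27 + 18 = 2.

facets=18 area=742.022


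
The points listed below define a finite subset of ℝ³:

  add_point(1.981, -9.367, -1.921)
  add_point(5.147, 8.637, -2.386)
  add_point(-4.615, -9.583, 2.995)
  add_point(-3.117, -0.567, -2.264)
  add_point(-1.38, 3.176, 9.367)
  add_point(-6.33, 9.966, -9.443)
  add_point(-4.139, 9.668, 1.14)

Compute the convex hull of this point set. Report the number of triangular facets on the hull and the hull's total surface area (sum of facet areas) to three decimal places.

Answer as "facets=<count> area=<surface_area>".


Points on the hull: [0, 1, 2, 4, 5, 6] (6 of 7).

Facet areas (half cross-product norm):
  f1: (p0, p1, p5) → 123.6988
  f2: (p0, p2, p5) → 91.6983
  f3: (p0, p4, p1) → 117.1743
  f4: (p0, p4, p2) → 60.0635
  f5: (p6, p1, p5) → 53.3366
  f6: (p6, p4, p1) → 54.0856
  f7: (p6, p2, p5) → 103.8704
  f8: (p6, p4, p2) → 78.5087
Σ area = 682.436

Euler: V−E+F = 6−12+8 = 2.

facets=8 area=682.436


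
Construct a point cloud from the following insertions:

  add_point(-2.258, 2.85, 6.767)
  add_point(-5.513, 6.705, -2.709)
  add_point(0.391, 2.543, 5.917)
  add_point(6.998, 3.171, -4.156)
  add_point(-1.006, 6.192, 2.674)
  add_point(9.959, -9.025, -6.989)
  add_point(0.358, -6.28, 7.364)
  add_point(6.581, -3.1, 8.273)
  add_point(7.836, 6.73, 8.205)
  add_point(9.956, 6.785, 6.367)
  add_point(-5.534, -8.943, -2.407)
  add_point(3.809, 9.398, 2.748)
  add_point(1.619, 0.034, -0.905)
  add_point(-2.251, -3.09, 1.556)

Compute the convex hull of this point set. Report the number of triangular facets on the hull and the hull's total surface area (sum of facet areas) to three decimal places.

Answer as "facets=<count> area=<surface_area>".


Extreme-point indices: [0, 1, 3, 5, 6, 7, 8, 9, 10, 11] — 10 of 14 on the boundary.

Area of each hull facet:
  f1: (p1, p5, p10) → 126.4324
  f2: (p6, p5, p10) → 91.7761
  f3: (p6, p7, p5) → 58.6126
  f4: (p9, p7, p5) → 88.2849
  f5: (p3, p1, p5) → 72.8479
  f6: (p3, p1, p11) → 53.2966
  f7: (p3, p9, p5) → 66.5188
  f8: (p3, p9, p11) → 36.9354
  f9: (p0, p1, p11) → 47.8179
  f10: (p0, p1, p10) → 77.8575
  f11: (p0, p6, p10) → 55.7275
  f12: (p0, p6, p7) → 32.9709
  f13: (p8, p9, p11) → 10.1934
  f14: (p8, p0, p11) → 34.8790
  f15: (p8, p9, p7) → 13.8057
  f16: (p8, p0, p7) → 47.7398
Σ area = 915.696

Check V−E+F: 10 − 24 + 16 = 2.

facets=16 area=915.696


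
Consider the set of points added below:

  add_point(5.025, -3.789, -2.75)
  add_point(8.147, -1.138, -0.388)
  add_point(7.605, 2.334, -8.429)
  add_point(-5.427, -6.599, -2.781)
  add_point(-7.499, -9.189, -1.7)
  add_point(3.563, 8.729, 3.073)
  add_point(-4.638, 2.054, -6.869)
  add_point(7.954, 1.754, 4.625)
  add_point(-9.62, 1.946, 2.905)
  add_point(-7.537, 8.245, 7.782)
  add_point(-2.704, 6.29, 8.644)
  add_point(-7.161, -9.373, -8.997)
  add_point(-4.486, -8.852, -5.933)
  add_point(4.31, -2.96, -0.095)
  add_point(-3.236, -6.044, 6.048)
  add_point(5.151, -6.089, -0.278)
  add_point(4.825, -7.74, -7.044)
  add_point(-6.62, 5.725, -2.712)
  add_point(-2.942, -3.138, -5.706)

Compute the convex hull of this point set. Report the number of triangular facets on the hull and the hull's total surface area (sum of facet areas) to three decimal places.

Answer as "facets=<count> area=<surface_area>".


Extreme-point indices: [1, 2, 4, 5, 6, 7, 8, 9, 10, 11, 14, 15, 16, 17] — 14 of 19 on the boundary.

Facet areas (half cross-product norm):
  f1: (p17, p11, p8) → 59.4440
  f2: (p9, p14, p8) → 42.6922
  f3: (p9, p17, p8) → 30.4573
  f4: (p9, p17, p5) → 58.4715
  f5: (p15, p16, p1) → 19.7346
  f6: (p15, p7, p1) → 15.4059
  f7: (p15, p7, p14) → 50.6138
  f8: (p4, p16, p11) → 44.4596
  f9: (p4, p11, p8) → 40.8353
  f10: (p4, p14, p8) → 48.4399
  f11: (p4, p15, p14) → 48.8437
  f12: (p4, p15, p16) → 44.6891
  f13: (p6, p17, p11) → 26.5039
  f14: (p10, p9, p14) → 31.9033
  f15: (p10, p7, p14) → 71.1297
  f16: (p10, p9, p5) → 20.6166
  f17: (p10, p7, p5) → 36.6084
  f18: (p2, p16, p1) → 40.5219
  f19: (p2, p17, p5) → 80.1840
  f20: (p2, p6, p17) → 33.1764
  f21: (p2, p16, p11) → 60.1470
  f22: (p2, p6, p11) → 71.7875
  f23: (p2, p7, p1) → 20.4465
  f24: (p2, p7, p5) → 53.2708
Σ area = 1050.383

Euler characteristic 14−36+24 = 2 ✓

facets=24 area=1050.383


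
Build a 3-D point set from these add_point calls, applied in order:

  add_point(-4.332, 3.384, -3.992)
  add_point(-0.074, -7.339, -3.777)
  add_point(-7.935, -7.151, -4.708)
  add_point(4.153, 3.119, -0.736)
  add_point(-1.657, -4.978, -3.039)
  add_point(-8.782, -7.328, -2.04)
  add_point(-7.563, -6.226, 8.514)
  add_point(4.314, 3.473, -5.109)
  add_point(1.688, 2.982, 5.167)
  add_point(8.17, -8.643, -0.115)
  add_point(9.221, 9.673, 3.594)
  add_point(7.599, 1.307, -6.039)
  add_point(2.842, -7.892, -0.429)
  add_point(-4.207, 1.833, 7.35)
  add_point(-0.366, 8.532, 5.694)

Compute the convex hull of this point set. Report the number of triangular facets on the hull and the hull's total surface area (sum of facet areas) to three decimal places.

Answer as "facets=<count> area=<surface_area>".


facets=18 area=899.897

11 of the 15 inputs are extreme points: [0, 1, 2, 5, 6, 7, 9, 10, 11, 13, 14].

Area of each hull facet:
  f1: (p6, p9, p5) → 89.2224
  f2: (p6, p9, p10) → 166.7946
  f3: (p11, p9, p10) → 73.4813
  f4: (p1, p11, p9) → 49.0321
  f5: (p13, p6, p10) → 42.3222
  f6: (p13, p14, p10) → 30.7824
  f7: (p13, p6, p5) → 47.0338
  f8: (p2, p1, p11) → 37.0708
  f9: (p2, p9, p5) → 23.5726
  f10: (p2, p1, p9) → 11.4203
  f11: (p0, p14, p10) → 56.4062
  f12: (p0, p2, p11) → 67.8095
  f13: (p0, p2, p5) → 15.5744
  f14: (p0, p13, p5) → 64.5652
  f15: (p0, p13, p14) → 42.8701
  f16: (p7, p11, p10) → 23.6170
  f17: (p7, p0, p10) → 48.4847
  f18: (p7, p0, p11) → 9.8376
Σ area = 899.897

Euler: V−E+F = 11−27+18 = 2.


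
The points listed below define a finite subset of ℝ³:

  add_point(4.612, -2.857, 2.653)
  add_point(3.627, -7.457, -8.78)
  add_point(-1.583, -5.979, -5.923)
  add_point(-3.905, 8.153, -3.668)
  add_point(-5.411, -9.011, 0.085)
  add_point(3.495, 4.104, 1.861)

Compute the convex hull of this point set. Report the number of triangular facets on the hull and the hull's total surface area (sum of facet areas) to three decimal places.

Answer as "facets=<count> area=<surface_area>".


facets=8 area=419.682

Points on the hull: [0, 1, 2, 3, 4, 5] (6 of 6).

Facet areas (half cross-product norm):
  f1: (p1, p0, p4) → 66.3125
  f2: (p2, p3, p4) → 55.1877
  f3: (p2, p1, p4) → 17.1957
  f4: (p2, p1, p3) → 39.7673
  f5: (p5, p0, p4) → 40.0549
  f6: (p5, p3, p4) → 79.6468
  f7: (p5, p1, p0) → 42.4694
  f8: (p5, p1, p3) → 79.0478
Σ area = 419.682

Check V−E+F: 6 − 12 + 8 = 2.


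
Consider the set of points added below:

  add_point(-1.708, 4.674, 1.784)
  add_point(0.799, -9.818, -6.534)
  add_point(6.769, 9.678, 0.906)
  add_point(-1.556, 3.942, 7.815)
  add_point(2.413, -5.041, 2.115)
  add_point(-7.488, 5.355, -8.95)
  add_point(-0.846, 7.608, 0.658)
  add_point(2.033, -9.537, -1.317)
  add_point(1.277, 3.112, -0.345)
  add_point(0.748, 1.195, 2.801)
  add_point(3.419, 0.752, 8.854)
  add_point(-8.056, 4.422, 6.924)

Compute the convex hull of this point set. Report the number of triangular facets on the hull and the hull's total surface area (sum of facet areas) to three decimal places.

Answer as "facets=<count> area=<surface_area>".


facets=12 area=768.528

8 of the 12 inputs are extreme points: [1, 2, 3, 5, 6, 7, 10, 11].

Triangle areas on the boundary:
  f1: (p5, p1, p11) → 136.8083
  f2: (p5, p1, p2) → 151.1664
  f3: (p6, p2, p11) → 26.1110
  f4: (p6, p5, p11) → 59.8372
  f5: (p6, p5, p2) → 37.0811
  f6: (p3, p2, p11) → 33.3365
  f7: (p3, p10, p11) → 9.3206
  f8: (p3, p10, p2) → 35.8634
  f9: (p7, p1, p2) → 52.2194
  f10: (p7, p10, p2) → 89.8601
  f11: (p7, p1, p11) → 48.2653
  f12: (p7, p10, p11) → 88.6585
Σ area = 768.528

Euler: V−E+F = 8−18+12 = 2.


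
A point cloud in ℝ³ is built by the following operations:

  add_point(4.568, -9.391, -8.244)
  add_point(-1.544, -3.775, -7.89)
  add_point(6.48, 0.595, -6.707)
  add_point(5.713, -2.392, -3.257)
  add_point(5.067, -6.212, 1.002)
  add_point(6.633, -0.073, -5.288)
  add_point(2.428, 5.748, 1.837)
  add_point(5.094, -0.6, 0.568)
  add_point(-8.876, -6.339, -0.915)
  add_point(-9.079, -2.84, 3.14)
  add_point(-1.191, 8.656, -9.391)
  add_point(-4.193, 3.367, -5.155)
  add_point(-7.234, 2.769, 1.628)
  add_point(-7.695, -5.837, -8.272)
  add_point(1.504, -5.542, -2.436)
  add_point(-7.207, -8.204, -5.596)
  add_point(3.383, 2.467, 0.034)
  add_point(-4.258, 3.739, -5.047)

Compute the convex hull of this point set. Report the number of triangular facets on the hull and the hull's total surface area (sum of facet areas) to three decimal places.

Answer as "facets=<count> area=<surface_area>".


facets=20 area=775.427

Hull vertices (12/18): indices [0, 2, 4, 5, 6, 7, 8, 9, 10, 12, 13, 15].

Per-facet area ½‖(b−a)×(c−a)‖:
  f1: (p13, p0, p10) → 100.6776
  f2: (p2, p0, p5) → 7.8255
  f3: (p2, p0, p10) → 50.1178
  f4: (p2, p6, p5) → 7.4664
  f5: (p2, p6, p10) → 56.4060
  f6: (p12, p6, p9) → 25.6347
  f7: (p12, p6, p10) → 59.7427
  f8: (p12, p13, p9) → 36.1738
  f9: (p12, p13, p10) → 86.7257
  f10: (p4, p0, p5) → 39.3882
  f11: (p4, p6, p9) → 81.0060
  f12: (p15, p13, p0) → 21.8520
  f13: (p15, p4, p0) → 58.2987
  f14: (p7, p6, p5) → 20.8777
  f15: (p7, p4, p5) → 16.8794
  f16: (p7, p4, p6) → 9.0529
  f17: (p8, p4, p9) → 37.6224
  f18: (p8, p15, p4) → 36.6873
  f19: (p8, p13, p9) → 14.1456
  f20: (p8, p15, p13) → 8.8470
Σ area = 775.427

Euler characteristic 12−30+20 = 2 ✓


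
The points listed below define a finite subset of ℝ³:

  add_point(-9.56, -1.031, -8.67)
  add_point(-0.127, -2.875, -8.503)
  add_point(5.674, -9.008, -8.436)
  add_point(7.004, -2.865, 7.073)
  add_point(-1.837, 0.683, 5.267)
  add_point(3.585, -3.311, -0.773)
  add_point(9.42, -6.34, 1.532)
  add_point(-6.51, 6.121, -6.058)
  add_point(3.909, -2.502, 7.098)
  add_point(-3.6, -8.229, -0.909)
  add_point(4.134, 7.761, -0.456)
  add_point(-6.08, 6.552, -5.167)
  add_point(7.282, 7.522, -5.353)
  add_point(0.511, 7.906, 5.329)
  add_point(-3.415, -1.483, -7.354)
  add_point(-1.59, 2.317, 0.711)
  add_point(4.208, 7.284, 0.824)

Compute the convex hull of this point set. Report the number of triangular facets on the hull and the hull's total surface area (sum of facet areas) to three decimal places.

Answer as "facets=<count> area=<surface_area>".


facets=24 area=929.475

14 of the 17 inputs are extreme points: [0, 1, 2, 3, 4, 6, 7, 8, 9, 10, 11, 12, 13, 16].

Facet areas (half cross-product norm):
  f1: (p3, p8, p13) → 15.7436
  f2: (p3, p12, p6) → 53.9394
  f3: (p3, p9, p6) → 46.3013
  f4: (p3, p9, p8) → 16.1968
  f5: (p2, p12, p6) → 83.4385
  f6: (p2, p9, p0) → 72.6905
  f7: (p2, p9, p6) → 62.1906
  f8: (p7, p12, p0) → 50.1363
  f9: (p4, p8, p13) → 25.4702
  f10: (p4, p9, p8) → 37.2986
  f11: (p4, p9, p0) → 66.6613
  f12: (p16, p3, p13) → 35.4107
  f13: (p16, p3, p12) → 39.0254
  f14: (p1, p12, p0) → 57.7776
  f15: (p1, p2, p0) → 23.5827
  f16: (p1, p2, p12) → 54.5440
  f17: (p11, p7, p12) → 6.5780
  f18: (p11, p4, p13) → 45.5413
  f19: (p11, p7, p0) → 2.8797
  f20: (p11, p4, p0) → 57.3645
  f21: (p10, p11, p13) → 38.3207
  f22: (p10, p11, p12) → 32.6623
  f23: (p10, p16, p13) → 3.0530
  f24: (p10, p16, p12) → 2.6678
Σ area = 929.475

Euler characteristic 14−36+24 = 2 ✓


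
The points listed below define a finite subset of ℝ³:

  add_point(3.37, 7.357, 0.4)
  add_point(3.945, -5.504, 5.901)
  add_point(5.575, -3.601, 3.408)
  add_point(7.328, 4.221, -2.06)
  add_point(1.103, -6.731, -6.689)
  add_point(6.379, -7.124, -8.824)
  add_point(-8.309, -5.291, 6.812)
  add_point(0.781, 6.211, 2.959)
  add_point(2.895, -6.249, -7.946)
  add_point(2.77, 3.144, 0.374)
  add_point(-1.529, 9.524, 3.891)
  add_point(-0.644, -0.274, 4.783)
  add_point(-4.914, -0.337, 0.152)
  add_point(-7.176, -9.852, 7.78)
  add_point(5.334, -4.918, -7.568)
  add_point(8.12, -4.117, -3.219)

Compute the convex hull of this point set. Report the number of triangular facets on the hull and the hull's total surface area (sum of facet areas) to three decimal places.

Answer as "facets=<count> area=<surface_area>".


facets=22 area=722.864

Points on the hull: [0, 1, 2, 3, 4, 5, 6, 8, 10, 12, 13, 14, 15] (13 of 16).

Per-facet area ½‖(b−a)×(c−a)‖:
  f1: (p1, p5, p15) → 26.8539
  f2: (p12, p10, p6) → 46.3953
  f3: (p3, p5, p15) → 23.4400
  f4: (p13, p1, p5) → 87.5434
  f5: (p13, p10, p6) → 24.3652
  f6: (p13, p1, p10) → 97.3380
  f7: (p8, p12, p10) → 63.1504
  f8: (p2, p1, p15) → 7.8314
  f9: (p2, p3, p15) → 29.2655
  f10: (p0, p8, p10) → 42.5925
  f11: (p0, p1, p10) → 44.3878
  f12: (p0, p2, p1) → 16.2865
  f13: (p0, p2, p3) → 27.1737
  f14: (p14, p3, p5) → 8.1126
  f15: (p14, p8, p5) → 3.8247
  f16: (p14, p0, p3) → 25.2004
  f17: (p14, p0, p8) → 19.3801
  f18: (p4, p12, p6) → 46.8670
  f19: (p4, p8, p12) → 9.4430
  f20: (p4, p13, p6) → 39.5809
  f21: (p4, p13, p5) → 31.5544
  f22: (p4, p8, p5) → 2.2770
Σ area = 722.864

Check V−E+F: 13 − 33 + 22 = 2.


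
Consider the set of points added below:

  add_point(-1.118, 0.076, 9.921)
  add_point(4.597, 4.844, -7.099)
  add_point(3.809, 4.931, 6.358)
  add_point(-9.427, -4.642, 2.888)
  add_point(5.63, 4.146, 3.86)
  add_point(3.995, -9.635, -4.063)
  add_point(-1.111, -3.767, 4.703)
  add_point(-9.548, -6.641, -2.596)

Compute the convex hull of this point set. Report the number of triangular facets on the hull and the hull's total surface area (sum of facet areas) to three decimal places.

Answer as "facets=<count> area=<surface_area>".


Extreme-point indices: [0, 1, 2, 3, 4, 5, 6, 7] — 8 of 8 on the boundary.

Facet areas (half cross-product norm):
  f1: (p1, p5, p7) → 102.1025
  f2: (p1, p5, p4) → 78.8052
  f3: (p0, p5, p4) → 78.8579
  f4: (p6, p0, p5) → 16.5788
  f5: (p3, p1, p7) → 54.7879
  f6: (p3, p6, p0) → 26.9795
  f7: (p3, p5, p7) → 40.2398
  f8: (p3, p6, p5) → 48.9829
  f9: (p2, p1, p4) → 12.4013
  f10: (p2, p0, p4) → 10.2240
  f11: (p2, p3, p1) → 111.0188
  f12: (p2, p3, p0) → 41.8855
Σ area = 622.864

Euler characteristic 8−18+12 = 2 ✓

facets=12 area=622.864


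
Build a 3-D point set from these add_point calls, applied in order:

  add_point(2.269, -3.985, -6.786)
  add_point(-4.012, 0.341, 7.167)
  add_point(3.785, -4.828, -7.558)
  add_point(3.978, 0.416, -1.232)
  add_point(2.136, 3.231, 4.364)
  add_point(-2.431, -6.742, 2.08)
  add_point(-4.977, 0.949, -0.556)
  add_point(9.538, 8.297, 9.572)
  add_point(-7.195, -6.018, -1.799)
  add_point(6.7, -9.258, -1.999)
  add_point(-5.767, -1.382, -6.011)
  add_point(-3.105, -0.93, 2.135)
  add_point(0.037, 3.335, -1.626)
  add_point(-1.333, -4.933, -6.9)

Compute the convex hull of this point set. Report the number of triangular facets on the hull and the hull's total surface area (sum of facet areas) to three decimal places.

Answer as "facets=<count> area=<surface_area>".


facets=16 area=672.328

10 of the 14 inputs are extreme points: [1, 2, 5, 6, 7, 8, 9, 10, 12, 13].

Triangle areas on the boundary:
  f1: (p2, p9, p7) → 81.4577
  f2: (p13, p10, p8) → 18.1913
  f3: (p13, p10, p2) → 9.4340
  f4: (p13, p9, p8) → 39.6862
  f5: (p13, p2, p9) → 19.0771
  f6: (p12, p2, p7) → 75.4243
  f7: (p12, p10, p2) → 41.4750
  f8: (p5, p9, p7) → 104.3832
  f9: (p5, p1, p7) → 66.3757
  f10: (p5, p9, p8) → 28.2807
  f11: (p5, p1, p8) → 27.1830
  f12: (p6, p12, p10) → 16.8204
  f13: (p6, p10, p8) → 18.4136
  f14: (p6, p1, p8) → 28.7051
  f15: (p6, p1, p7) → 60.5828
  f16: (p6, p12, p7) → 36.8377
Σ area = 672.328

Check V−E+F: 10 − 24 + 16 = 2.


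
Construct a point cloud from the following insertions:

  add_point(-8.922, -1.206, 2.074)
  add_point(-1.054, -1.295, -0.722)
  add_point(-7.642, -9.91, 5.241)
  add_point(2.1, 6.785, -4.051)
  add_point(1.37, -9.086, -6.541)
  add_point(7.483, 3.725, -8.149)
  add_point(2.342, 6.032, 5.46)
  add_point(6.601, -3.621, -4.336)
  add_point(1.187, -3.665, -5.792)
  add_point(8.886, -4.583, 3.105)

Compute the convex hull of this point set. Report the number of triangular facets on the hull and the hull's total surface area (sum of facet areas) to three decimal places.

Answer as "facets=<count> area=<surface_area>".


facets=14 area=749.278

9 of the 10 inputs are extreme points: [0, 2, 3, 4, 5, 6, 7, 8, 9].

Triangle areas on the boundary:
  f1: (p6, p3, p0) → 64.2332
  f2: (p2, p4, p0) → 67.4732
  f3: (p2, p4, p9) → 94.4699
  f4: (p2, p6, p0) → 61.7292
  f5: (p2, p6, p9) → 107.3437
  f6: (p8, p3, p0) → 67.6838
  f7: (p8, p4, p0) → 34.1183
  f8: (p5, p6, p9) → 81.8657
  f9: (p5, p6, p3) → 30.7037
  f10: (p5, p8, p3) → 35.5823
  f11: (p5, p8, p4) → 20.0795
  f12: (p7, p4, p9) → 28.6611
  f13: (p7, p5, p9) → 28.0386
  f14: (p7, p5, p4) → 27.2960
Σ area = 749.278

Check V−E+F: 9 − 21 + 14 = 2.


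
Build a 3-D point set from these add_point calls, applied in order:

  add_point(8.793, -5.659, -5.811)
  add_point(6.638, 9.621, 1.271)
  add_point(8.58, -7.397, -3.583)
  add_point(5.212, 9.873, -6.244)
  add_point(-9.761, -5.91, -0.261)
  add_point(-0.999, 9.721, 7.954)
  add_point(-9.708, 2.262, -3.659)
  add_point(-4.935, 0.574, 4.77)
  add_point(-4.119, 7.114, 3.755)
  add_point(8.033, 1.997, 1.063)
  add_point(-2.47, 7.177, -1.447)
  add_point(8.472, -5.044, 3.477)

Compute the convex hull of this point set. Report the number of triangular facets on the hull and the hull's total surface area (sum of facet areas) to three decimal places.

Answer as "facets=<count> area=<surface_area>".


Extreme-point indices: [0, 1, 2, 3, 4, 5, 6, 7, 8, 9, 10, 11] — 12 of 12 on the boundary.

Per-facet area ½‖(b−a)×(c−a)‖:
  f1: (p6, p0, p4) → 85.0057
  f2: (p6, p3, p0) → 131.0366
  f3: (p6, p5, p4) → 71.3810
  f4: (p2, p0, p4) → 26.1319
  f5: (p2, p11, p4) → 68.0626
  f6: (p2, p11, p0) → 8.7859
  f7: (p7, p5, p4) → 15.8925
  f8: (p7, p11, p4) → 68.6139
  f9: (p7, p11, p5) → 76.2740
  f10: (p1, p5, p3) → 33.4950
  f11: (p1, p11, p5) → 75.8250
  f12: (p1, p3, p0) → 60.7074
  f13: (p10, p5, p3) → 44.5451
  f14: (p10, p6, p3) → 31.1438
  f15: (p9, p11, p0) → 33.5434
  f16: (p9, p1, p0) → 25.9566
  f17: (p9, p1, p11) → 10.5908
  f18: (p8, p6, p5) → 0.6181
  f19: (p8, p10, p5) → 13.6393
  f20: (p8, p10, p6) → 24.6223
Σ area = 905.871

Euler characteristic 12−30+20 = 2 ✓

facets=20 area=905.871


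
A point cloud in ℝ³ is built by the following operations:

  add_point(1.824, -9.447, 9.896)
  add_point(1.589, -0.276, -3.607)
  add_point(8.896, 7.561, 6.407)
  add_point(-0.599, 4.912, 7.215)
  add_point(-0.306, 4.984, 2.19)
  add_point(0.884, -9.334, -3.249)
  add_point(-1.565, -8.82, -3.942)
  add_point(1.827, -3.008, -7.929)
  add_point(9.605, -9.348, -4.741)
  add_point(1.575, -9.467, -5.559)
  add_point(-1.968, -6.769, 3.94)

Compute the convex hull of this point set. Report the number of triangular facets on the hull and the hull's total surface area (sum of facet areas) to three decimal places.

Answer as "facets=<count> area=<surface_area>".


facets=16 area=733.298

Extreme-point indices: [0, 2, 3, 4, 5, 6, 7, 8, 9, 10] — 10 of 11 on the boundary.

Area of each hull facet:
  f1: (p7, p2, p8) → 99.4631
  f2: (p0, p2, p8) → 145.7419
  f3: (p6, p0, p10) → 23.4409
  f4: (p4, p7, p2) → 64.6757
  f5: (p4, p6, p10) → 48.6813
  f6: (p4, p6, p7) → 51.1113
  f7: (p9, p7, p8) → 27.7849
  f8: (p9, p6, p7) → 12.3583
  f9: (p9, p0, p8) → 61.9567
  f10: (p3, p0, p10) → 45.9781
  f11: (p3, p4, p10) → 29.7724
  f12: (p3, p0, p2) → 72.7176
  f13: (p3, p4, p2) → 24.6454
  f14: (p5, p6, p0) → 16.1203
  f15: (p5, p9, p0) → 5.7163
  f16: (p5, p9, p6) → 3.1341
Σ area = 733.298

Euler: V−E+F = 10−24+16 = 2.


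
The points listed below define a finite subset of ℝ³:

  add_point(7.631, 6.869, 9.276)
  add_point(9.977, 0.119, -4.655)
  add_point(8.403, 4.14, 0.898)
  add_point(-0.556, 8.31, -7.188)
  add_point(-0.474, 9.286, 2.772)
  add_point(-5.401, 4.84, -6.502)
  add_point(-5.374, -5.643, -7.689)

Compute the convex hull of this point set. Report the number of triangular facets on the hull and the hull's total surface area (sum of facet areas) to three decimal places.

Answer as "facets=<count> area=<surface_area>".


facets=10 area=575.568

Points on the hull: [0, 1, 2, 3, 4, 5, 6] (7 of 7).

Triangle areas on the boundary:
  f1: (p0, p6, p1) → 128.5738
  f2: (p4, p6, p5) → 52.8456
  f3: (p4, p0, p6) → 94.1075
  f4: (p3, p6, p5) → 26.2200
  f5: (p3, p6, p1) → 95.3423
  f6: (p3, p4, p5) → 29.9794
  f7: (p3, p4, p0) → 43.0756
  f8: (p2, p0, p1) → 10.2972
  f9: (p2, p3, p1) → 44.3576
  f10: (p2, p3, p0) → 50.7688
Σ area = 575.568

Check V−E+F: 7 − 15 + 10 = 2.
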